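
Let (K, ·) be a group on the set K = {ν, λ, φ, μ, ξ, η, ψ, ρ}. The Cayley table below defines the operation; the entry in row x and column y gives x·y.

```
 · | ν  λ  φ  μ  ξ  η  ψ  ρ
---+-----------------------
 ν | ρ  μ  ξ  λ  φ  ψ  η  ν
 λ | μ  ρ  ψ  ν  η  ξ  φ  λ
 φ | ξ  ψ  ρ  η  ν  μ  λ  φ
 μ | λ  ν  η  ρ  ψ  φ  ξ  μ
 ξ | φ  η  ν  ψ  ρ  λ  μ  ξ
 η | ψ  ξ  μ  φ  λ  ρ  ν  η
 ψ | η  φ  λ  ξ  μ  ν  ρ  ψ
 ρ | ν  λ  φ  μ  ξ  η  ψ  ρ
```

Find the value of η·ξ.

Read row η, column ξ: η·ξ = λ.

λ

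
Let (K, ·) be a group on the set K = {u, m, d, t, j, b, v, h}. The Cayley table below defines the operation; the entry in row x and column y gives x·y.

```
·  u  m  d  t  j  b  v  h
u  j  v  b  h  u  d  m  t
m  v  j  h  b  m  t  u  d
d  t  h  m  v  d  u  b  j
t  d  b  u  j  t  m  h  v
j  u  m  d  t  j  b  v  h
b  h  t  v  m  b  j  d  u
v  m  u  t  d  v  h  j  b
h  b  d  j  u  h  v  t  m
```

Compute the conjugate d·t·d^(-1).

The identity is j. In row d, the entry j sits in column h, so d^(-1) = h.
d·t = v
v·h = b

b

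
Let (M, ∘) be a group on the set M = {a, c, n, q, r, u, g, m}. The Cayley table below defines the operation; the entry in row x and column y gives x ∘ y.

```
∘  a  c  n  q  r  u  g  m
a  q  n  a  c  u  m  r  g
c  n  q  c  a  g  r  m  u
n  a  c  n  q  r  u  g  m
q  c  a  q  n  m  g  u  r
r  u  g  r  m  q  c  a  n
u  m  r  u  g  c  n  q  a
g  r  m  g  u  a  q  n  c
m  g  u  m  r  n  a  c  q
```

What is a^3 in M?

a^1 = a
a^2 = a ∘ a = q
a^3 = q ∘ a = c

c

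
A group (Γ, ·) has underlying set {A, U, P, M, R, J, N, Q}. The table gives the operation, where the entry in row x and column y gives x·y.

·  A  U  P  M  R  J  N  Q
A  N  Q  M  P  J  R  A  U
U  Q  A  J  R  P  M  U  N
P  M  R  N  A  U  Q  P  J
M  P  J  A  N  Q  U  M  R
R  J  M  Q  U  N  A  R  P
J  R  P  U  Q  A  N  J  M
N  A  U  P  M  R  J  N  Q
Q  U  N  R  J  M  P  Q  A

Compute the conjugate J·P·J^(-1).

M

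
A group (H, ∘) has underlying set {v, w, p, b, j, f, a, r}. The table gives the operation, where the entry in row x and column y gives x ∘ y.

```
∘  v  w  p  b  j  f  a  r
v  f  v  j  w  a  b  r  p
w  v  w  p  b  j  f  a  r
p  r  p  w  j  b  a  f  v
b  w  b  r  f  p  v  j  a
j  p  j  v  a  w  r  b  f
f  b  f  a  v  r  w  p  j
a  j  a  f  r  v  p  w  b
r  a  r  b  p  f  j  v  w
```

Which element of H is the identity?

The identity e satisfies e ∘ x = x for all x, so its row in the table reproduces the column headers.
Row w reads: v, w, p, b, j, f, a, r — exactly the header order. So w is the identity.

w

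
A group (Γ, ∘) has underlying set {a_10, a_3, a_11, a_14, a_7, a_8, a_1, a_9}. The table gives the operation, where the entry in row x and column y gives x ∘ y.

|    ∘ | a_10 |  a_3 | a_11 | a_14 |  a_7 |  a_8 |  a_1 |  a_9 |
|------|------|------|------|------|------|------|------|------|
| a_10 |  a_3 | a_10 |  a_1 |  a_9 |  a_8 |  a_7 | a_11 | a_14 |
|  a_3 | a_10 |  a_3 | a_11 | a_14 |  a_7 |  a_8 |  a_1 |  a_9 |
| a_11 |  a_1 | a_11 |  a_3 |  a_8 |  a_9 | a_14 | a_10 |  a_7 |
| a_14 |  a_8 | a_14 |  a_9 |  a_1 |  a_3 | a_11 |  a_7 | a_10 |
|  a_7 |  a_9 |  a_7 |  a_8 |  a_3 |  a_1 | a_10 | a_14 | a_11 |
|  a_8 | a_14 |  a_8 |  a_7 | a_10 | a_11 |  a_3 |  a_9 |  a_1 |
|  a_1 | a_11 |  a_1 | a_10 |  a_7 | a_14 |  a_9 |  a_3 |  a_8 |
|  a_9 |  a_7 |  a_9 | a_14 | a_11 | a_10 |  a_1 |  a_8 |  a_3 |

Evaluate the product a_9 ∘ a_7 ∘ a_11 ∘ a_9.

a_8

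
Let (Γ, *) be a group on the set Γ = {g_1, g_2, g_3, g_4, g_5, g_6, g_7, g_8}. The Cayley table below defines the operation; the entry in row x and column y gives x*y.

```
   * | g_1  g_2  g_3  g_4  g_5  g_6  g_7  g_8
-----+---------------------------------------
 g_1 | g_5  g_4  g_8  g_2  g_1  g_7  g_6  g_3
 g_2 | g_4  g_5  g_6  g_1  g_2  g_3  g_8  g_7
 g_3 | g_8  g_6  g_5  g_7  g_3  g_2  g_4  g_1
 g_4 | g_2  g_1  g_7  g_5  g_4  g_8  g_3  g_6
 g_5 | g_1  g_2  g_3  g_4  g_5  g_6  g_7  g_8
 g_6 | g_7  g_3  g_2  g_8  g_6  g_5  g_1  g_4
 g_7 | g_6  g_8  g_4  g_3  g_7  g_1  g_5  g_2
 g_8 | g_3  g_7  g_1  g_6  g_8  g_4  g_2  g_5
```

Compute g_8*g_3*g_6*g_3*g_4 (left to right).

g_8*g_3 = g_1
g_1*g_6 = g_7
g_7*g_3 = g_4
g_4*g_4 = g_5

g_5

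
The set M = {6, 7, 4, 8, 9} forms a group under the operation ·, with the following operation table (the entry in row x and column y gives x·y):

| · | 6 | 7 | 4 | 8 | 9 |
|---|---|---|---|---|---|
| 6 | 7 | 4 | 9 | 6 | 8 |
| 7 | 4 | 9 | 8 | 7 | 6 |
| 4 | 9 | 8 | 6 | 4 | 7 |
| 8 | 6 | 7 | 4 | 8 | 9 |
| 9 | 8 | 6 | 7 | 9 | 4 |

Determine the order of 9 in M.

The identity element is 8 (its row matches the header).
9^1 = 9
9^2 = 9·9 = 4
9^3 = 4·9 = 7
9^4 = 7·9 = 6
9^5 = 6·9 = 8
The first power of 9 equal to the identity is 9^5, so ord(9) = 5.

5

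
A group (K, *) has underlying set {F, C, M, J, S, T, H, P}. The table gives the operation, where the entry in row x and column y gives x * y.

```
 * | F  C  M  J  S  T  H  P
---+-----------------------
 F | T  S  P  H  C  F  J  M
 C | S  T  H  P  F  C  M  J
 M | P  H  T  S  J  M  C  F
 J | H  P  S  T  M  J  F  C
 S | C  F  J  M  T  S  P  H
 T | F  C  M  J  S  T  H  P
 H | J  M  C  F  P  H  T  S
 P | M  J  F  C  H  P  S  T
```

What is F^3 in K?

F

F^1 = F
F^2 = F * F = T
F^3 = T * F = F
(Structurally, K here is isomorphic to the elementary abelian group (Z_2)^3.)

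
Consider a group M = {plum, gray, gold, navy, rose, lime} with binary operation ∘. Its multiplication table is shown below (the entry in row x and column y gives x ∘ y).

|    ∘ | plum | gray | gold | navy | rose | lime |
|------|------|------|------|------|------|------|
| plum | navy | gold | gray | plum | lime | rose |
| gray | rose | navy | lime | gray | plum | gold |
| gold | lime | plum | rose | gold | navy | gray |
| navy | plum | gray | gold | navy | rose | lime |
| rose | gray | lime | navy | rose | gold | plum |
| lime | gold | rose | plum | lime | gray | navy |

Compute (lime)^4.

lime^1 = lime
lime^2 = lime ∘ lime = navy
lime^3 = navy ∘ lime = lime
lime^4 = lime ∘ lime = navy

navy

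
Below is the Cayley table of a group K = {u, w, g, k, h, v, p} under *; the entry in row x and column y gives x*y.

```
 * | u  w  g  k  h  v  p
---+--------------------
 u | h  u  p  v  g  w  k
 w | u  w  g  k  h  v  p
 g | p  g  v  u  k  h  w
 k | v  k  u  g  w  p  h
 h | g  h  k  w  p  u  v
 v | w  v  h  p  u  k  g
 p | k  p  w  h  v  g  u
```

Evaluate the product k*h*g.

g

k*h = w
w*g = g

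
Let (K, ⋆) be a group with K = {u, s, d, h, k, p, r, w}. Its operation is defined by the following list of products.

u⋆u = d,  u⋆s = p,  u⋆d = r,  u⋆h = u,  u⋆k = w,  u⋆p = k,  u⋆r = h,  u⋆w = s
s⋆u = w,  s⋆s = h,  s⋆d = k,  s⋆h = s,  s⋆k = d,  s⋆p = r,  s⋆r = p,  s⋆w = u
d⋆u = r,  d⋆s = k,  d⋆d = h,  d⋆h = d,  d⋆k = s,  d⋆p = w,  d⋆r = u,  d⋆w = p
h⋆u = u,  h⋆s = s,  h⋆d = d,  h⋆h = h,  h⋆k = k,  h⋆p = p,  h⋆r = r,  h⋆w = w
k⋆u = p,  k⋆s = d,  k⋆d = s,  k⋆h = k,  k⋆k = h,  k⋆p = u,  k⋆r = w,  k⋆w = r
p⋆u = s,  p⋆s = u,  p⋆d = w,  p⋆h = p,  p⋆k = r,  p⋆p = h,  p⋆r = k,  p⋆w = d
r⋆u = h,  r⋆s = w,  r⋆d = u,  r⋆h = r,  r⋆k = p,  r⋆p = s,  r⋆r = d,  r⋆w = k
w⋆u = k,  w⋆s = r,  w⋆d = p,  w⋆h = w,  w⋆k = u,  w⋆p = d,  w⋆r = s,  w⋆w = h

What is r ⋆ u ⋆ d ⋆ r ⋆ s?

p

r ⋆ u = h
h ⋆ d = d
d ⋆ r = u
u ⋆ s = p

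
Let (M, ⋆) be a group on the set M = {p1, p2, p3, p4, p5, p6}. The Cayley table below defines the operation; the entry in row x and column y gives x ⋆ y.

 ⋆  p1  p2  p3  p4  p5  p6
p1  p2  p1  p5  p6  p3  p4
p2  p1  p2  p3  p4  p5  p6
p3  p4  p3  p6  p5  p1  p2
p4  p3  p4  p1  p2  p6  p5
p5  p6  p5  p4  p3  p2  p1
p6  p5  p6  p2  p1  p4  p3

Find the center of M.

An element z is central iff its row equals its column in the table.
For p1: p1 ⋆ p3 = p5 ≠ p4 = p3 ⋆ p1, so p1 ∉ Z.
Checking each element this way leaves Z(M) = {p2}.

{p2}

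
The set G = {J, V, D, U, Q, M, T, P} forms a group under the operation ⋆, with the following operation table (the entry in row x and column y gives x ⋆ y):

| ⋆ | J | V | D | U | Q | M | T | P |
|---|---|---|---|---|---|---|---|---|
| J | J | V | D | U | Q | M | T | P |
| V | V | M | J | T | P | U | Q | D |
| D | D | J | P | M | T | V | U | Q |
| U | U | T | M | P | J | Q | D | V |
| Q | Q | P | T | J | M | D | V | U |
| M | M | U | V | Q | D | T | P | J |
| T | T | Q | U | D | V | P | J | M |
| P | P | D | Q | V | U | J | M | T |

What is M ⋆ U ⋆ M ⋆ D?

P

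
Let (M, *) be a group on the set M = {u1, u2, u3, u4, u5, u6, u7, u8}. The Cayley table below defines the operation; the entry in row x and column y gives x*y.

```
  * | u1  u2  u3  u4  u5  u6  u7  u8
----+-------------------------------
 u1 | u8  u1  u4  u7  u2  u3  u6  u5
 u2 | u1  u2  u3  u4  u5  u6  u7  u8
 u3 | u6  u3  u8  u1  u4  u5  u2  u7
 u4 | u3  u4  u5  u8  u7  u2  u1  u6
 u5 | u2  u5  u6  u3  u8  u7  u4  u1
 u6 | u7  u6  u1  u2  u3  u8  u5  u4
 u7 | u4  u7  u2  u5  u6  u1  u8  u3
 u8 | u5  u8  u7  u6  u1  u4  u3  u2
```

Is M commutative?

u4*u5 = u7 but u5*u4 = u3.
Since u4 and u5 do not commute, M is not abelian.

No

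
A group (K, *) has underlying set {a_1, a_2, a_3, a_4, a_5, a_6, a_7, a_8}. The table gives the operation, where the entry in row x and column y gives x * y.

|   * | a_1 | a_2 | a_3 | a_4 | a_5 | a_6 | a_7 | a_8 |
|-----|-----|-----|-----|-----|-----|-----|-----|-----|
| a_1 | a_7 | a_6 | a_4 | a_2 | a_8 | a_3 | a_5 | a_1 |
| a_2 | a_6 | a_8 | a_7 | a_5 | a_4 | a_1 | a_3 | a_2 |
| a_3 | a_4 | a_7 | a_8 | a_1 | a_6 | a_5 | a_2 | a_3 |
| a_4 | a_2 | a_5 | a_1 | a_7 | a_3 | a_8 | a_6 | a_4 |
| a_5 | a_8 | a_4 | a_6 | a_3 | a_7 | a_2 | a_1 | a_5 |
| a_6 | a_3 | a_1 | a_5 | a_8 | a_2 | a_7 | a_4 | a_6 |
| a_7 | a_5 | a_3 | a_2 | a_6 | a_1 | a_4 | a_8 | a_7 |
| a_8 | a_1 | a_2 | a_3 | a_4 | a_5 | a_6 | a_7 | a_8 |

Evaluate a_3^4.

a_3^1 = a_3
a_3^2 = a_3 * a_3 = a_8
a_3^3 = a_8 * a_3 = a_3
a_3^4 = a_3 * a_3 = a_8

a_8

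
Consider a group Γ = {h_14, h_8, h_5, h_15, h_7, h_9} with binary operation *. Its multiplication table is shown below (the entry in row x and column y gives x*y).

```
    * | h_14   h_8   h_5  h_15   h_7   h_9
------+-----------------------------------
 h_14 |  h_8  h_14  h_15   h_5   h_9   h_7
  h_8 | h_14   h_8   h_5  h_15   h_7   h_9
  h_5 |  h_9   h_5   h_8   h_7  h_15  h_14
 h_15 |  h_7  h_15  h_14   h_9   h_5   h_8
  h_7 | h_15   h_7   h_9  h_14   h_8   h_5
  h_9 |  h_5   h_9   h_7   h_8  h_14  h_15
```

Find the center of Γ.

{h_8}

An element z is central iff its row equals its column in the table.
For h_15: h_15*h_7 = h_5 ≠ h_14 = h_7*h_15, so h_15 ∉ Z.
Checking each element this way leaves Z(Γ) = {h_8}.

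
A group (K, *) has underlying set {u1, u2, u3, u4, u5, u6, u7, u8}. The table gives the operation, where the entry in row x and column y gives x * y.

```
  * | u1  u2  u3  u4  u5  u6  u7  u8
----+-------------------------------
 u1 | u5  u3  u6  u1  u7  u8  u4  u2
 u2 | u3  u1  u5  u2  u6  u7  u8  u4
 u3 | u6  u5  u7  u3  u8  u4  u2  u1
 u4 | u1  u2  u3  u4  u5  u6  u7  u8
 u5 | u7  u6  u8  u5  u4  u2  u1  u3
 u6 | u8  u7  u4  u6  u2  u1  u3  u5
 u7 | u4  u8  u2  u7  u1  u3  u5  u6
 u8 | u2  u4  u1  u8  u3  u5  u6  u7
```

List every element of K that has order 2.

Identity is u4. Compute the order of each non-identity element by repeated multiplication:
  u1: u1 → u5 → u7 → u4  (order 4)
  u2: u2 → u1 → u3 → u5 → u6 → u7 → u8 → u4  (order 8)
  u3: u3 → u7 → u2 → u5 → u8 → u1 → u6 → u4  (order 8)
  u5: u5 → u4  (order 2)
  u6: u6 → u1 → u8 → u5 → u2 → u7 → u3 → u4  (order 8)
  u7: u7 → u5 → u1 → u4  (order 4)
  u8: u8 → u7 → u6 → u5 → u3 → u1 → u2 → u4  (order 8)
Elements of order 2: {u5}.
(Structurally, K here is isomorphic to the cyclic group Z_8.)

{u5}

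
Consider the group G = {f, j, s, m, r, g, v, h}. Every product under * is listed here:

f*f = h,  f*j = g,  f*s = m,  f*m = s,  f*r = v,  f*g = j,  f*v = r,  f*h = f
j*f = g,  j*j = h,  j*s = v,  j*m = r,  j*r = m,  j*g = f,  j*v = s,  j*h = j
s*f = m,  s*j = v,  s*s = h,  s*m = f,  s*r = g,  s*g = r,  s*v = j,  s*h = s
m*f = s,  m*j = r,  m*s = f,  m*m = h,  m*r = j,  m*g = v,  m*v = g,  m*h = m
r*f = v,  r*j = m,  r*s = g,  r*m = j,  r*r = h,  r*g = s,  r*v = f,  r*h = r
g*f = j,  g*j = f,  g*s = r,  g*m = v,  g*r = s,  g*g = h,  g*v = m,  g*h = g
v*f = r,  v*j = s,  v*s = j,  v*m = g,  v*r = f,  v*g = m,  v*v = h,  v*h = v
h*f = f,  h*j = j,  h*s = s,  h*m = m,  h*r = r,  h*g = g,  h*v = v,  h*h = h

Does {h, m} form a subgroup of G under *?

Yes

{h, m} contains the identity h.
Checking products: every product of two elements of {h, m} (read from the table) lies in {h, m}, so the set is closed.
In a finite group, a nonempty closed subset is a subgroup. So {h, m} ≤ G.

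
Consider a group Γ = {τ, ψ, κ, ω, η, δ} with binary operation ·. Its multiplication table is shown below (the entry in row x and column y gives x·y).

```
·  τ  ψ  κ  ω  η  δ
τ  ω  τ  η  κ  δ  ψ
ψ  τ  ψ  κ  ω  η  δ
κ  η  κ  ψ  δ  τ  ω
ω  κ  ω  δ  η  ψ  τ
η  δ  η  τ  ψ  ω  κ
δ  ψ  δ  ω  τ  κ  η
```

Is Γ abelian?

Check whether the table is symmetric across its main diagonal.
Every entry (row x, col y) equals the entry (row y, col x), so Γ is abelian.

Yes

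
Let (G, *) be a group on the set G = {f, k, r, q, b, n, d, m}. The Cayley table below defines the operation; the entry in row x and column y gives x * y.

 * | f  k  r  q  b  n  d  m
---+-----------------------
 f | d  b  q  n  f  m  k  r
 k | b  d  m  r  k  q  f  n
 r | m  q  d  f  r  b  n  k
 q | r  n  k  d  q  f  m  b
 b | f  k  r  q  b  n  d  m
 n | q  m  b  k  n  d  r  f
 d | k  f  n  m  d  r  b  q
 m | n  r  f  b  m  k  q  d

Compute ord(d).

The identity element is b (its row matches the header).
d^1 = d
d^2 = d * d = b
The first power of d equal to the identity is d^2, so ord(d) = 2.

2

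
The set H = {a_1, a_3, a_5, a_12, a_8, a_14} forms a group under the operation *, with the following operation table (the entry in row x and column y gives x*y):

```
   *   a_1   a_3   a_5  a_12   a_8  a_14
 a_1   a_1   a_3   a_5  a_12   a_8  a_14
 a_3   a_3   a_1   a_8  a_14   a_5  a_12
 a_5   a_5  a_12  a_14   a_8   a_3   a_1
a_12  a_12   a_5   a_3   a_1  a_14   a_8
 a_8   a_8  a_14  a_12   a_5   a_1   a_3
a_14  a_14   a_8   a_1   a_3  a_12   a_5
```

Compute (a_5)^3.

a_5^1 = a_5
a_5^2 = a_5*a_5 = a_14
a_5^3 = a_14*a_5 = a_1
(Structurally, H here is isomorphic to the symmetric group S_3.)

a_1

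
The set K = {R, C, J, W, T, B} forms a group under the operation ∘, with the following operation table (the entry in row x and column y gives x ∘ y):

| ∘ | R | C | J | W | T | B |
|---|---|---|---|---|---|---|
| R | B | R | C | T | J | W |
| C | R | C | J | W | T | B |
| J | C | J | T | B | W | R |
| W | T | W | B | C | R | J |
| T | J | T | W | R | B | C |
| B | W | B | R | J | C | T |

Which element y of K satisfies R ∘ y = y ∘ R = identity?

First locate the identity: row C matches the header, so C is the identity.
Scan row R for C: R ∘ J = C. Hence R^(-1) = J.

J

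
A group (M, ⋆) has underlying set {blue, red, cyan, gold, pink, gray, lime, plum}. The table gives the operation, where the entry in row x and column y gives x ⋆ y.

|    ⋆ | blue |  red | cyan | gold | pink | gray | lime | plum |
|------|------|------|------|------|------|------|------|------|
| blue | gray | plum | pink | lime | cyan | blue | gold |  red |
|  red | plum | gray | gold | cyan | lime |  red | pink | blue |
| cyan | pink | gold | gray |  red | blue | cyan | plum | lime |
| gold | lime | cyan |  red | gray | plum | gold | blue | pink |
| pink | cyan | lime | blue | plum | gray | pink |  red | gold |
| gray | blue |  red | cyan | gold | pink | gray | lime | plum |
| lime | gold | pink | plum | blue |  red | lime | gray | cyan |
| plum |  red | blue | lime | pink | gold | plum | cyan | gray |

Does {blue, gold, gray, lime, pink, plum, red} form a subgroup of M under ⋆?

plum ⋆ lime = cyan, which is not in {blue, gold, gray, lime, pink, plum, red}.
The subset is not closed under ⋆, so it is not a subgroup.

No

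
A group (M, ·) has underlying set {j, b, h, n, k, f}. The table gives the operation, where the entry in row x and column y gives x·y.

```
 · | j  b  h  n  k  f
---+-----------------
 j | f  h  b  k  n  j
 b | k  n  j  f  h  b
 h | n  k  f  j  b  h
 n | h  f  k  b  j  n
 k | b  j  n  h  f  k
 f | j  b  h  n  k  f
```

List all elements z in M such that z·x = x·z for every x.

{f}

An element z is central iff its row equals its column in the table.
For j: j·b = h ≠ k = b·j, so j ∉ Z.
Checking each element this way leaves Z(M) = {f}.
(Structurally, M here is isomorphic to the symmetric group S_3.)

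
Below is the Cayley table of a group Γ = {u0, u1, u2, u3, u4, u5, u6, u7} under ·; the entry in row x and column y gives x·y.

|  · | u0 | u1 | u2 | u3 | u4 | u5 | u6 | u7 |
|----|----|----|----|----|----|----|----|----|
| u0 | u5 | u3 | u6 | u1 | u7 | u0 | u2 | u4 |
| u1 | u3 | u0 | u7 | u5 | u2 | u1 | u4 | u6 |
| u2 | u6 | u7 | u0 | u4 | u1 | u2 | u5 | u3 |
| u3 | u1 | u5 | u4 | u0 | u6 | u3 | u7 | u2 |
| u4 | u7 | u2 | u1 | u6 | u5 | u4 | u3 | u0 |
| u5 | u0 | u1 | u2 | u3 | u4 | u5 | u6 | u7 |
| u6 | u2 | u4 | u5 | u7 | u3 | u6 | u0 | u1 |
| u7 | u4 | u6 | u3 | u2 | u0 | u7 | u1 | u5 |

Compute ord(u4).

2

The identity element is u5 (its row matches the header).
u4^1 = u4
u4^2 = u4·u4 = u5
The first power of u4 equal to the identity is u4^2, so ord(u4) = 2.
(Structurally, Γ here is isomorphic to Z_2 x Z_4.)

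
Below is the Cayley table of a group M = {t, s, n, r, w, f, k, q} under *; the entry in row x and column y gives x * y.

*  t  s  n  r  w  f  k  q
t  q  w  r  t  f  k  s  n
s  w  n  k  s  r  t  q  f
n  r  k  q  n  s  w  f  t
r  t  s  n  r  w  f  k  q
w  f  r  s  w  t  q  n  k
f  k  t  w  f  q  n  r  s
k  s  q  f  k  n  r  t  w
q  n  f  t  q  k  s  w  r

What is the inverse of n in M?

t

First locate the identity: row r matches the header, so r is the identity.
Scan row n for r: n * t = r. Hence n^(-1) = t.
(Structurally, M here is isomorphic to the cyclic group Z_8.)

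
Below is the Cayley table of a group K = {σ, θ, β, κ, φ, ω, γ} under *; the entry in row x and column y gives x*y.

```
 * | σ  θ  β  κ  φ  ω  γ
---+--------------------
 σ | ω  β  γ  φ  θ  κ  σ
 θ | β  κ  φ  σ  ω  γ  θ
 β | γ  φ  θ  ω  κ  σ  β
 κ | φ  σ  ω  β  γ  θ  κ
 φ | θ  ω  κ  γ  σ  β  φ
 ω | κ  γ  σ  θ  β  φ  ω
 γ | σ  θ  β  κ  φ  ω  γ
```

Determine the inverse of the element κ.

φ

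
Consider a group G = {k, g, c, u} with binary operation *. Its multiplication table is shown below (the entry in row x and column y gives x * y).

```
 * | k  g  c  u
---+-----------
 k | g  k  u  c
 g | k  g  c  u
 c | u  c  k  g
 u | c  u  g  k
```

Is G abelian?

Yes

Check whether the table is symmetric across its main diagonal.
Every entry (row x, col y) equals the entry (row y, col x), so G is abelian.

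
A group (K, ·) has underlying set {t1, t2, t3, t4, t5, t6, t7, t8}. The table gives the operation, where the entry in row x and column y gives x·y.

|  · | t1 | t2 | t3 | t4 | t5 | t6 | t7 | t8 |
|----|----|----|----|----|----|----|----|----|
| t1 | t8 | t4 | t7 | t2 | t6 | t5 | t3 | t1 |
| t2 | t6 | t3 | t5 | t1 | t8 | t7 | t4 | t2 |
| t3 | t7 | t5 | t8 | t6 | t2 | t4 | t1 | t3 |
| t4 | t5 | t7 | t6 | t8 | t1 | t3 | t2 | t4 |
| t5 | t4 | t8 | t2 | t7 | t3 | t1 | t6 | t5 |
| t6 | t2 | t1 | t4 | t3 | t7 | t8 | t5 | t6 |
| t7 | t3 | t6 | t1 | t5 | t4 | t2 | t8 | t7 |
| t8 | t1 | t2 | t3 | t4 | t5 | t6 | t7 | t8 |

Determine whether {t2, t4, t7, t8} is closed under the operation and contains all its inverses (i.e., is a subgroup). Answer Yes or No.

No

t2·t2 = t3, which is not in {t2, t4, t7, t8}.
The subset is not closed under ·, so it is not a subgroup.
(Structurally, K here is isomorphic to the dihedral group D_4.)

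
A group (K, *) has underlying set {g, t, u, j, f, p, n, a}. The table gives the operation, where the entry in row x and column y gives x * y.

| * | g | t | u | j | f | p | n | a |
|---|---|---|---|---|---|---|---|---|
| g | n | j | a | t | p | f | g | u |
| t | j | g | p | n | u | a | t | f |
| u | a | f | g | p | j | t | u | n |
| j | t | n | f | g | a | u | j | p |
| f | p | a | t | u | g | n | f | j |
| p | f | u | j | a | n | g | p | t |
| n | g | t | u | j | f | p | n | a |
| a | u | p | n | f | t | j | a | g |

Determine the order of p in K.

The identity element is n (its row matches the header).
p^1 = p
p^2 = p * p = g
p^3 = g * p = f
p^4 = f * p = n
The first power of p equal to the identity is p^4, so ord(p) = 4.

4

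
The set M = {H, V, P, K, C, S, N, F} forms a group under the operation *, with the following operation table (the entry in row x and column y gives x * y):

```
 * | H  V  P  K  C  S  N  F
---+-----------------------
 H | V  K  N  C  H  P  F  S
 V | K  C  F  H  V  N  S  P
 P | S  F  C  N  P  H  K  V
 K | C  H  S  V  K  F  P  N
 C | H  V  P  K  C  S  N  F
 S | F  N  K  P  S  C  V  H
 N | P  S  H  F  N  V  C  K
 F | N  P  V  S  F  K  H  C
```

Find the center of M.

An element z is central iff its row equals its column in the table.
For F: F * H = N ≠ S = H * F, so F ∉ Z.
Checking each element this way leaves Z(M) = {C, V}.

{C, V}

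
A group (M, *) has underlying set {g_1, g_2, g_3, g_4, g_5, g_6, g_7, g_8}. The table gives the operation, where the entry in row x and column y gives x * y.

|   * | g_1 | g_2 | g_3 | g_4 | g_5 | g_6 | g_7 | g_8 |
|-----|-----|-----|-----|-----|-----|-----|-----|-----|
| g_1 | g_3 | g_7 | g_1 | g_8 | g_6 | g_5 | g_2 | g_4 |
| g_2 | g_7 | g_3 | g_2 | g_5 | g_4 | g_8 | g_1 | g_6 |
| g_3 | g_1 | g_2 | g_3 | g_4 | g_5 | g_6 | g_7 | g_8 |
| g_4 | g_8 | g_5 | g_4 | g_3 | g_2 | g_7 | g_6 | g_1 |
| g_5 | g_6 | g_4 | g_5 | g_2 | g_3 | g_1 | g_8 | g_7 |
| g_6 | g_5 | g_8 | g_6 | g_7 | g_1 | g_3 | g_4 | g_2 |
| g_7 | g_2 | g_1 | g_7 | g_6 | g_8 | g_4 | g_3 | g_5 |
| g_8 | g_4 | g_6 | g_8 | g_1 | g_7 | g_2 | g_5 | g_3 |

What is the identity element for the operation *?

The identity e satisfies e * x = x for all x, so its row in the table reproduces the column headers.
Row g_3 reads: g_1, g_2, g_3, g_4, g_5, g_6, g_7, g_8 — exactly the header order. So g_3 is the identity.

g_3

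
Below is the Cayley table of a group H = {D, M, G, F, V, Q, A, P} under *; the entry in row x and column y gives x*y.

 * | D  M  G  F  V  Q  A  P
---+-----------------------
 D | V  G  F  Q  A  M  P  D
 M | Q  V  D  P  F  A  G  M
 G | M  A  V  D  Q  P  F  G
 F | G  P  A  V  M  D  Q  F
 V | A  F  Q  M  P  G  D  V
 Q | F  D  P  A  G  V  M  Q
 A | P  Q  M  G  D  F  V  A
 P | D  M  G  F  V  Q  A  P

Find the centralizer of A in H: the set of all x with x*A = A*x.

Compare row A with column A entry by entry.
D*A = P = A*D, so D commutes with A.
F*A = Q but A*F = G, so F does not.
Collecting the elements that commute with A: C(A) = {A, D, P, V}.

{A, D, P, V}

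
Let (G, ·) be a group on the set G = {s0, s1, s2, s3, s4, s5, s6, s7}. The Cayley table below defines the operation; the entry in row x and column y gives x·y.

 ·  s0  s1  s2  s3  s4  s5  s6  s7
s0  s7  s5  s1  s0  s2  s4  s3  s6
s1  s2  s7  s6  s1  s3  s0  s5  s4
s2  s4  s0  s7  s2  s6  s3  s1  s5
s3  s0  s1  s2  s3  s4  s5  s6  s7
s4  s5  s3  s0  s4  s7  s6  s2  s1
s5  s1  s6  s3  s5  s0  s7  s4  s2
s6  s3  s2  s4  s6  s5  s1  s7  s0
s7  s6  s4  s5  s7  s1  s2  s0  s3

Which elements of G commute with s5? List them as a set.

Compare row s5 with column s5 entry by entry.
s7·s5 = s2 = s5·s7, so s7 commutes with s5.
s0·s5 = s4 but s5·s0 = s1, so s0 does not.
Collecting the elements that commute with s5: C(s5) = {s2, s3, s5, s7}.

{s2, s3, s5, s7}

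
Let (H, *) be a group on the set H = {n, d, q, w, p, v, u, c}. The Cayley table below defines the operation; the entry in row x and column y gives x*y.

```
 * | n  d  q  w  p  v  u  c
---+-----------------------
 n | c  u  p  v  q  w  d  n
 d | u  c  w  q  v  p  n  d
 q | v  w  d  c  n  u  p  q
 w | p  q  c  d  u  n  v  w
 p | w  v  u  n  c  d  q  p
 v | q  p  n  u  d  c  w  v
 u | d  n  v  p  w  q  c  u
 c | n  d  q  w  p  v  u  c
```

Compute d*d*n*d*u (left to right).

c

d*d = c
c*n = n
n*d = u
u*u = c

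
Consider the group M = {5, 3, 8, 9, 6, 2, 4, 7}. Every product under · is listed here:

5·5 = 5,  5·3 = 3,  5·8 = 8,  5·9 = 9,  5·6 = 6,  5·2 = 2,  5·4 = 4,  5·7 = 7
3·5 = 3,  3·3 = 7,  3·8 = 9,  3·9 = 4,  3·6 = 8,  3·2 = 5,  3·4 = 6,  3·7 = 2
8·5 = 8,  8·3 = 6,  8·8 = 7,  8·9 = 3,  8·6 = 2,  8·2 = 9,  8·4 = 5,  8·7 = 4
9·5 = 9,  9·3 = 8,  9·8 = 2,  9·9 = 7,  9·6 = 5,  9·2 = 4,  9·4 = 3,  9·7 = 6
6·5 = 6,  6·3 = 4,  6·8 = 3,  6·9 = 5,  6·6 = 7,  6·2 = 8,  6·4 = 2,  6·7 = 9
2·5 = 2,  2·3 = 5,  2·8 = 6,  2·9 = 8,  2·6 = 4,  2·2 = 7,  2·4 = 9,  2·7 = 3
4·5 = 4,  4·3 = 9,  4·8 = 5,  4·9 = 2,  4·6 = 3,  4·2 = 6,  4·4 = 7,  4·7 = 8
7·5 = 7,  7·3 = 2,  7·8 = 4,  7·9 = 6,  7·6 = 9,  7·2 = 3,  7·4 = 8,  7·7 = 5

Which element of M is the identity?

5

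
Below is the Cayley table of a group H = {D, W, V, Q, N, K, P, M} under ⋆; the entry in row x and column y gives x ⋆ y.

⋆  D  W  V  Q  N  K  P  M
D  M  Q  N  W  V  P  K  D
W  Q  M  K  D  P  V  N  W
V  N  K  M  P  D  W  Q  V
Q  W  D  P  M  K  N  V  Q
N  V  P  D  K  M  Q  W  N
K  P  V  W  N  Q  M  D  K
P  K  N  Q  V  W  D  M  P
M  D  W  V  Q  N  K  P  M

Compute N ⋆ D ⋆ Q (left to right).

N ⋆ D = V
V ⋆ Q = P

P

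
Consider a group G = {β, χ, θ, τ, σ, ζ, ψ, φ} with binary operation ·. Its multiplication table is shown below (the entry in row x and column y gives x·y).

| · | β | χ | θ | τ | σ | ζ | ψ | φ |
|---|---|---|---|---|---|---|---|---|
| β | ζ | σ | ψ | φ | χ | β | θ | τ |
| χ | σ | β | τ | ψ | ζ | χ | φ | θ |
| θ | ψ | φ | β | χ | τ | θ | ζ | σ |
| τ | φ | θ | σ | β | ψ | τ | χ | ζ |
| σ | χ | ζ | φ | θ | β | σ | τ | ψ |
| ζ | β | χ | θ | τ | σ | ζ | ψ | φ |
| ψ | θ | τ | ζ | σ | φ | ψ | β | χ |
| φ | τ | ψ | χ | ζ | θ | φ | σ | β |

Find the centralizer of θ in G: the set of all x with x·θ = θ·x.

Compare row θ with column θ entry by entry.
ψ·θ = ζ = θ·ψ, so ψ commutes with θ.
φ·θ = χ but θ·φ = σ, so φ does not.
Collecting the elements that commute with θ: C(θ) = {β, ζ, θ, ψ}.
(Structurally, G here is isomorphic to the quaternion group Q_8.)

{β, ζ, θ, ψ}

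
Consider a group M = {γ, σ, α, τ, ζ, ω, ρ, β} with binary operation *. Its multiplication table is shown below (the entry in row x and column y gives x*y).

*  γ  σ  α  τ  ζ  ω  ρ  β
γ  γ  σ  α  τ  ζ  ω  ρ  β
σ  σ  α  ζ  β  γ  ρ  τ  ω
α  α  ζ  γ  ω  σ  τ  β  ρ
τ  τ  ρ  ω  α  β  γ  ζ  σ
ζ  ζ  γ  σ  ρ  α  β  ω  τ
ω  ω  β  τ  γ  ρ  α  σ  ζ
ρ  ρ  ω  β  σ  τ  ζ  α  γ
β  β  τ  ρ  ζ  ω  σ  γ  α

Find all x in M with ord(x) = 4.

Identity is γ. Compute the order of each non-identity element by repeated multiplication:
  σ: σ → α → ζ → γ  (order 4)
  α: α → γ  (order 2)
  τ: τ → α → ω → γ  (order 4)
  ζ: ζ → α → σ → γ  (order 4)
  ω: ω → α → τ → γ  (order 4)
  ρ: ρ → α → β → γ  (order 4)
  β: β → α → ρ → γ  (order 4)
Elements of order 4: {β, ζ, ρ, σ, τ, ω}.
(Structurally, M here is isomorphic to the quaternion group Q_8.)

{β, ζ, ρ, σ, τ, ω}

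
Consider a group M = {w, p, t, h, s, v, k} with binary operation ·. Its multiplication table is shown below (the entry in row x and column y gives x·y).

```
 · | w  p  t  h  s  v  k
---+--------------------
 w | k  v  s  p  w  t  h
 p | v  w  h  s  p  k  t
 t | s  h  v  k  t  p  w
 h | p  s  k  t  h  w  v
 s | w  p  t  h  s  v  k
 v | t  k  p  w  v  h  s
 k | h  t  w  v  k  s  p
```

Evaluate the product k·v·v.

k·v = s
s·v = v
(Structurally, M here is isomorphic to the cyclic group Z_7.)

v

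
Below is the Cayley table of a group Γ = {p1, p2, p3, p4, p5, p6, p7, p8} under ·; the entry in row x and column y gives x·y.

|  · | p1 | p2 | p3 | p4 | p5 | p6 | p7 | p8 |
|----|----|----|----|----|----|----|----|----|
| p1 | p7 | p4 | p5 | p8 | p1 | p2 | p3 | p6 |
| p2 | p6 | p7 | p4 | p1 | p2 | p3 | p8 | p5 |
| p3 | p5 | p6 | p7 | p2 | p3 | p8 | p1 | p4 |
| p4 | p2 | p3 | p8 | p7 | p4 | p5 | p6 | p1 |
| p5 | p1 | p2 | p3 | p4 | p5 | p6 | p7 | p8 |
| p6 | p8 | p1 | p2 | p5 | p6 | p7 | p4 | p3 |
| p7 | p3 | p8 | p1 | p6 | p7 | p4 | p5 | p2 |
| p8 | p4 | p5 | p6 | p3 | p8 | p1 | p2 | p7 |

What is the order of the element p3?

The identity element is p5 (its row matches the header).
p3^1 = p3
p3^2 = p3·p3 = p7
p3^3 = p7·p3 = p1
p3^4 = p1·p3 = p5
The first power of p3 equal to the identity is p3^4, so ord(p3) = 4.

4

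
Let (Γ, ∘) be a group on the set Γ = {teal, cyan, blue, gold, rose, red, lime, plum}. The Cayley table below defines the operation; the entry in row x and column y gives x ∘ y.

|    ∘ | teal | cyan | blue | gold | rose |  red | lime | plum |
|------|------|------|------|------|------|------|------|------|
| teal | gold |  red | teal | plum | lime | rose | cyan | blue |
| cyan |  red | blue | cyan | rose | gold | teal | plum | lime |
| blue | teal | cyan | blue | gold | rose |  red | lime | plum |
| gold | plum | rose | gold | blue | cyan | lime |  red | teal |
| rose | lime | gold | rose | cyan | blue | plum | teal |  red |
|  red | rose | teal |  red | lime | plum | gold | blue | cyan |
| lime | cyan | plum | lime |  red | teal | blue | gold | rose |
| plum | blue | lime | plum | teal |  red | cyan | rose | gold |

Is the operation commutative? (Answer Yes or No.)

Check whether the table is symmetric across its main diagonal.
Every entry (row x, col y) equals the entry (row y, col x), so Γ is abelian.

Yes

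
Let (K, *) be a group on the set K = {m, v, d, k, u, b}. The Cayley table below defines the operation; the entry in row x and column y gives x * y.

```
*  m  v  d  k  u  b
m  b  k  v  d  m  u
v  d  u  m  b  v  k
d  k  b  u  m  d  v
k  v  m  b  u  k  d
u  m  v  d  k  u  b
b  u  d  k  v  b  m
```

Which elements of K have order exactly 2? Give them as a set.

Identity is u. Compute the order of each non-identity element by repeated multiplication:
  m: m → b → u  (order 3)
  v: v → u  (order 2)
  d: d → u  (order 2)
  k: k → u  (order 2)
  b: b → m → u  (order 3)
Elements of order 2: {d, k, v}.

{d, k, v}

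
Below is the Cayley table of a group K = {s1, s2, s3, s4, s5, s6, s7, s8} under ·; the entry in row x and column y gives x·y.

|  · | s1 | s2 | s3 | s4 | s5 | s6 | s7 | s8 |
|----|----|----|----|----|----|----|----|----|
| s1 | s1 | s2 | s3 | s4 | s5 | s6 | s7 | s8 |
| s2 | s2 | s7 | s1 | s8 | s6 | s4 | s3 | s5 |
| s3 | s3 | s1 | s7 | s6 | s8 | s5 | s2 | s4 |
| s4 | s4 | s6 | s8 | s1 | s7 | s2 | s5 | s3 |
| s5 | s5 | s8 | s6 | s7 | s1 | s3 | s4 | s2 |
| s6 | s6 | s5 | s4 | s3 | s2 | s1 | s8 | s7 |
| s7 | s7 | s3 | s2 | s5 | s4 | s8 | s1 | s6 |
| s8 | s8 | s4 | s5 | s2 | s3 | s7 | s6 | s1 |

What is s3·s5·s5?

s3

s3·s5 = s8
s8·s5 = s3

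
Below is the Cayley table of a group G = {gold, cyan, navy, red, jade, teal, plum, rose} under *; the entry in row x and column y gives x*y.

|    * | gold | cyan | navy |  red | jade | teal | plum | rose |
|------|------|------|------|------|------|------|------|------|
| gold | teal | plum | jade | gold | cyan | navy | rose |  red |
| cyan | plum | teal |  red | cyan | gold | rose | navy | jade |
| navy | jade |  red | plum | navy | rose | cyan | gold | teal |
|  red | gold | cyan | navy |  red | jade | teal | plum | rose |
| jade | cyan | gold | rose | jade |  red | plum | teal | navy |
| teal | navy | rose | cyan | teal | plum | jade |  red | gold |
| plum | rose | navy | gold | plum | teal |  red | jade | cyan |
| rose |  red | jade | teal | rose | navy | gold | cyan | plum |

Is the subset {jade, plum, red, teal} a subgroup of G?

Yes

{jade, plum, red, teal} contains the identity red.
Checking products: every product of two elements of {jade, plum, red, teal} (read from the table) lies in {jade, plum, red, teal}, so the set is closed.
In a finite group, a nonempty closed subset is a subgroup. So {jade, plum, red, teal} ≤ G.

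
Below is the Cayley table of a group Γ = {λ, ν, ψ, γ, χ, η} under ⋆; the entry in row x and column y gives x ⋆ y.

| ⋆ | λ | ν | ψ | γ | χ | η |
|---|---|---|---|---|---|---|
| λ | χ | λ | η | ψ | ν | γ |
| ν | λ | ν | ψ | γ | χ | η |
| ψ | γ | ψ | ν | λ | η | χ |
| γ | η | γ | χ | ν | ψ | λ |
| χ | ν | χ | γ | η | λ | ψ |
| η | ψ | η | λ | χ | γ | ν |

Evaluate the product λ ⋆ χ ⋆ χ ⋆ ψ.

γ

λ ⋆ χ = ν
ν ⋆ χ = χ
χ ⋆ ψ = γ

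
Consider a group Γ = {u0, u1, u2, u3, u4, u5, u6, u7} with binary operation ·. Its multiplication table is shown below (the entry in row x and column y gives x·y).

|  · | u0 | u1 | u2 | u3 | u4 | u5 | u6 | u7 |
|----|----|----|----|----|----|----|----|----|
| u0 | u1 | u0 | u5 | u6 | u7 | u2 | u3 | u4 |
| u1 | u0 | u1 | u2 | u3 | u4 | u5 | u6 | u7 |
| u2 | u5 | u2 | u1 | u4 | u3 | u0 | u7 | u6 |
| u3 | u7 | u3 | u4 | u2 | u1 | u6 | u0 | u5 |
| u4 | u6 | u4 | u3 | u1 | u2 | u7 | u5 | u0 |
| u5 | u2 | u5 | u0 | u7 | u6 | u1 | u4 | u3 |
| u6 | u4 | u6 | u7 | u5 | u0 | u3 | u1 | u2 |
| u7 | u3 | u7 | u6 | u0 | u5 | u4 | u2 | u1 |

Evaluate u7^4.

u7^1 = u7
u7^2 = u7·u7 = u1
u7^3 = u1·u7 = u7
u7^4 = u7·u7 = u1
(Structurally, Γ here is isomorphic to the dihedral group D_4.)

u1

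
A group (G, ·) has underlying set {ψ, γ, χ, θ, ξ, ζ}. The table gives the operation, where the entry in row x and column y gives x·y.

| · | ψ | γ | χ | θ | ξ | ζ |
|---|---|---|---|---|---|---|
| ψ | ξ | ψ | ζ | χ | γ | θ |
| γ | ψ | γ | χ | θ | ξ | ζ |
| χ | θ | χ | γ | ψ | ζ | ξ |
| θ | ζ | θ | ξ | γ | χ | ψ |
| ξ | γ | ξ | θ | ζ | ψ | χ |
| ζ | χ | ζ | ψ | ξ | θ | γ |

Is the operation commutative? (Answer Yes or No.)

ψ·χ = ζ but χ·ψ = θ.
Since ψ and χ do not commute, G is not abelian.

No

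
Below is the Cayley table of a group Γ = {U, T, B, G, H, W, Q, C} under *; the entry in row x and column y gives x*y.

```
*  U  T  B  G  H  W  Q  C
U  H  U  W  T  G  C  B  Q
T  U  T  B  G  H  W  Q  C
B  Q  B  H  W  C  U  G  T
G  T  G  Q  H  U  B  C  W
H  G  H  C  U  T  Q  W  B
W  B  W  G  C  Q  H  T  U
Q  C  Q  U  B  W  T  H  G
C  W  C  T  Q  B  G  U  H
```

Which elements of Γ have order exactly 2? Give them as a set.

{H}

Identity is T. Compute the order of each non-identity element by repeated multiplication:
  U: U → H → G → T  (order 4)
  B: B → H → C → T  (order 4)
  G: G → H → U → T  (order 4)
  H: H → T  (order 2)
  W: W → H → Q → T  (order 4)
  Q: Q → H → W → T  (order 4)
  C: C → H → B → T  (order 4)
Elements of order 2: {H}.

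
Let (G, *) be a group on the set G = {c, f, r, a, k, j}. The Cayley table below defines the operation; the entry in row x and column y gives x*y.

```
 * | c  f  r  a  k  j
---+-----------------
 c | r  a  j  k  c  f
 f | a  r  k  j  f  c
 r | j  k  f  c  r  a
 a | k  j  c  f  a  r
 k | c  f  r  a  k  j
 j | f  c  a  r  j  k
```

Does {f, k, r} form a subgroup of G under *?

{f, k, r} contains the identity k.
Checking products: every product of two elements of {f, k, r} (read from the table) lies in {f, k, r}, so the set is closed.
In a finite group, a nonempty closed subset is a subgroup. So {f, k, r} ≤ G.
(Structurally, G here is isomorphic to the cyclic group Z_6.)

Yes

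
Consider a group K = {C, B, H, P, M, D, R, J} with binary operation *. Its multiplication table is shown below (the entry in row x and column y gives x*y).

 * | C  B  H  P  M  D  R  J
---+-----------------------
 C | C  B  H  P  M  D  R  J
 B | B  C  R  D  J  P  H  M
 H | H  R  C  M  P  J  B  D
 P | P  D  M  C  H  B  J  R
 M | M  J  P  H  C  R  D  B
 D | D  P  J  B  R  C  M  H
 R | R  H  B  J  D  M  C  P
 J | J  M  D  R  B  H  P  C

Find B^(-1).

First locate the identity: row C matches the header, so C is the identity.
Scan row B for C: B*B = C. Hence B^(-1) = B.

B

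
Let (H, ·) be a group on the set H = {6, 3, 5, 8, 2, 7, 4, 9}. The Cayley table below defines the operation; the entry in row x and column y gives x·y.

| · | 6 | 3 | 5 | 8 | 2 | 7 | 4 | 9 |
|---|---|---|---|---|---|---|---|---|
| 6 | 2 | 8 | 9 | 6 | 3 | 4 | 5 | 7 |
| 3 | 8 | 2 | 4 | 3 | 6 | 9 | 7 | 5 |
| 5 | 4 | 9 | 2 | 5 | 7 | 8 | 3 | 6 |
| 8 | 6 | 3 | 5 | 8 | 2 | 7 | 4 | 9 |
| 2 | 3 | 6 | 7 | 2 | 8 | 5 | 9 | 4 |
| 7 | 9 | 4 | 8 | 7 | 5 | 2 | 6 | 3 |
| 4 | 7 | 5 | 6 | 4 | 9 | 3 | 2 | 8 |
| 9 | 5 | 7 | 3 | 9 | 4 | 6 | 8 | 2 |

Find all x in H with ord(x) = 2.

{2}

Identity is 8. Compute the order of each non-identity element by repeated multiplication:
  6: 6 → 2 → 3 → 8  (order 4)
  3: 3 → 2 → 6 → 8  (order 4)
  5: 5 → 2 → 7 → 8  (order 4)
  2: 2 → 8  (order 2)
  7: 7 → 2 → 5 → 8  (order 4)
  4: 4 → 2 → 9 → 8  (order 4)
  9: 9 → 2 → 4 → 8  (order 4)
Elements of order 2: {2}.
(Structurally, H here is isomorphic to the quaternion group Q_8.)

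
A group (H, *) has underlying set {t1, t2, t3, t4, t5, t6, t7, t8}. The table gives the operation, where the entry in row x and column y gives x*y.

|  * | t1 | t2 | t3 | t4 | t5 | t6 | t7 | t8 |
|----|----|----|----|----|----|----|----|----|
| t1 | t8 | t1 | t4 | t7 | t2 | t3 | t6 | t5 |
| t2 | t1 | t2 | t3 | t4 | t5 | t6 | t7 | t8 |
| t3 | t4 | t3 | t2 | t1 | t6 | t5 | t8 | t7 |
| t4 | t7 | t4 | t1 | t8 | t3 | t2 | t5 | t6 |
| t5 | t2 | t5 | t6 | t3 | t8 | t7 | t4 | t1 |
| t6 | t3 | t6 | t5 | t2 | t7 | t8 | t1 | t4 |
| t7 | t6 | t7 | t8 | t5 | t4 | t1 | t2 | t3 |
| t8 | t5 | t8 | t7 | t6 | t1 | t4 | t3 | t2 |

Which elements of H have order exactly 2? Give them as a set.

{t3, t7, t8}

Identity is t2. Compute the order of each non-identity element by repeated multiplication:
  t1: t1 → t8 → t5 → t2  (order 4)
  t3: t3 → t2  (order 2)
  t4: t4 → t8 → t6 → t2  (order 4)
  t5: t5 → t8 → t1 → t2  (order 4)
  t6: t6 → t8 → t4 → t2  (order 4)
  t7: t7 → t2  (order 2)
  t8: t8 → t2  (order 2)
Elements of order 2: {t3, t7, t8}.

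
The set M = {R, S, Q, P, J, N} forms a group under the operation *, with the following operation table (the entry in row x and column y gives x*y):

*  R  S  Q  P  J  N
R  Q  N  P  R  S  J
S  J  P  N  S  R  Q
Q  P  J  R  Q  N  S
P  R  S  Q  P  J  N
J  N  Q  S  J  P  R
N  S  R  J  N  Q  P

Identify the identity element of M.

The identity e satisfies e*x = x for all x, so its row in the table reproduces the column headers.
Row P reads: R, S, Q, P, J, N — exactly the header order. So P is the identity.

P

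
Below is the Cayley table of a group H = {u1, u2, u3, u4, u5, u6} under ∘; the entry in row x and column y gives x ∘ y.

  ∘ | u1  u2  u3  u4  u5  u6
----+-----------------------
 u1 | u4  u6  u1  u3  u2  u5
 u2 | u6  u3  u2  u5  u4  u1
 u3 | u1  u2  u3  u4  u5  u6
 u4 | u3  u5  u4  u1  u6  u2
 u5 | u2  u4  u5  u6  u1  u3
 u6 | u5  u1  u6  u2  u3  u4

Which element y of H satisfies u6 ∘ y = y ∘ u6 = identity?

u5

First locate the identity: row u3 matches the header, so u3 is the identity.
Scan row u6 for u3: u6 ∘ u5 = u3. Hence u6^(-1) = u5.
(Structurally, H here is isomorphic to the cyclic group Z_6.)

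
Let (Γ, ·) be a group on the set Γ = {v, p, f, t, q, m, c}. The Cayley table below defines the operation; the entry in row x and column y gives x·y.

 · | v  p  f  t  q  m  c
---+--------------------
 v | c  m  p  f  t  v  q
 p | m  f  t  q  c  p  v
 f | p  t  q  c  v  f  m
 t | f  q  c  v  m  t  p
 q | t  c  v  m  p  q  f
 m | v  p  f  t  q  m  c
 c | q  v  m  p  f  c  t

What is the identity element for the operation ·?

The identity e satisfies e·x = x for all x, so its row in the table reproduces the column headers.
Row m reads: v, p, f, t, q, m, c — exactly the header order. So m is the identity.

m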